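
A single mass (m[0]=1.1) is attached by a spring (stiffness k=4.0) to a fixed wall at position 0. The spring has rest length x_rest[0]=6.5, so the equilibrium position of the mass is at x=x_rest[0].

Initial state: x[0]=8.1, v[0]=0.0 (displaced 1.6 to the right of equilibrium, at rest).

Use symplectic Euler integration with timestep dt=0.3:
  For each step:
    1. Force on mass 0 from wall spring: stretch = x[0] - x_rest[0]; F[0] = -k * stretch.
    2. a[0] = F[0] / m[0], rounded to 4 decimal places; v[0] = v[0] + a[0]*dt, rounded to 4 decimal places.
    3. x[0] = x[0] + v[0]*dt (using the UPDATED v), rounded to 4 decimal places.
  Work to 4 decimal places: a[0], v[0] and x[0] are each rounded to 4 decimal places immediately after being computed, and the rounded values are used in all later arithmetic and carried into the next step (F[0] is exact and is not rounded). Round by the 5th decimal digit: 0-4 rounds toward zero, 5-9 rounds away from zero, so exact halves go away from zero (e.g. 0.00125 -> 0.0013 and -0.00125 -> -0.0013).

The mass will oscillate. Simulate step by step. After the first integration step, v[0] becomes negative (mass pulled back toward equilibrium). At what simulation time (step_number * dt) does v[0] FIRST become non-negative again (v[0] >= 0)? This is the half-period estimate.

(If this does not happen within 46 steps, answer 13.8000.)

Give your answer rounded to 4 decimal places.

Step 0: x=[8.1000] v=[0.0000]
Step 1: x=[7.5764] v=[-1.7455]
Step 2: x=[6.7005] v=[-2.9198]
Step 3: x=[5.7590] v=[-3.1385]
Step 4: x=[5.0599] v=[-2.3302]
Step 5: x=[4.8321] v=[-0.7592]
Step 6: x=[5.1502] v=[1.0603]
First v>=0 after going negative at step 6, time=1.8000

Answer: 1.8000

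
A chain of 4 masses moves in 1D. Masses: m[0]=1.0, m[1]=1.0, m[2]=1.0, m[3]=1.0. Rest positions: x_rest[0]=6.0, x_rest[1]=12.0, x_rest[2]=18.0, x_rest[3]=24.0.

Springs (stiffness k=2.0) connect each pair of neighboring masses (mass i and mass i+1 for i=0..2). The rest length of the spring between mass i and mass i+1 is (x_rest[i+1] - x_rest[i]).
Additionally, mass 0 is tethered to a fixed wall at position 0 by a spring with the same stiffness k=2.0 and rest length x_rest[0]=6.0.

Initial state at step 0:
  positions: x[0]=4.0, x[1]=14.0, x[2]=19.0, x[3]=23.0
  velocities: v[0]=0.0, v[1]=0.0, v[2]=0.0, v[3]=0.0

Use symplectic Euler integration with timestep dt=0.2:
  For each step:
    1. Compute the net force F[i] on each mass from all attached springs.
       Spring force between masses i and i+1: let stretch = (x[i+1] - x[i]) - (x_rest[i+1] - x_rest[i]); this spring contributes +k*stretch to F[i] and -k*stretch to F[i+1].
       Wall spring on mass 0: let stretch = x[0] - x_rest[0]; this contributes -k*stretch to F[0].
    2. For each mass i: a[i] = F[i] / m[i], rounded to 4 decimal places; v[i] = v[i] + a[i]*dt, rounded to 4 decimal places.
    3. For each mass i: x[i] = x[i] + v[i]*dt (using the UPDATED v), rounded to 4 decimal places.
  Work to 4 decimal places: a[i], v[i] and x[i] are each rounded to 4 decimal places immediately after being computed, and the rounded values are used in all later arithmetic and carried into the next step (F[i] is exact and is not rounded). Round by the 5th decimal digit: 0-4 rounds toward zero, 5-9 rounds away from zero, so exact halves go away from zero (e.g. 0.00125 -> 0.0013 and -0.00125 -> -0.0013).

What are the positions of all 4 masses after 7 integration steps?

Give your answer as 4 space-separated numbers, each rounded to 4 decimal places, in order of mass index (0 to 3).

Step 0: x=[4.0000 14.0000 19.0000 23.0000] v=[0.0000 0.0000 0.0000 0.0000]
Step 1: x=[4.4800 13.6000 18.9200 23.1600] v=[2.4000 -2.0000 -0.4000 0.8000]
Step 2: x=[5.3312 12.8960 18.7536 23.4608] v=[4.2560 -3.5200 -0.8320 1.5040]
Step 3: x=[6.3611 12.0554 18.4952 23.8650] v=[5.1494 -4.2029 -1.2922 2.0211]
Step 4: x=[7.3376 11.2745 18.1512 24.3196] v=[4.8827 -3.9047 -1.7202 2.2732]
Step 5: x=[8.0421 10.7287 17.7505 24.7608] v=[3.5224 -2.7288 -2.0035 2.2058]
Step 6: x=[8.3181 10.5298 17.3489 25.1211] v=[1.3802 -0.9947 -2.0081 1.8017]
Step 7: x=[8.1056 10.6995 17.0235 25.3397] v=[-1.0624 0.8483 -1.6269 1.0928]

Answer: 8.1056 10.6995 17.0235 25.3397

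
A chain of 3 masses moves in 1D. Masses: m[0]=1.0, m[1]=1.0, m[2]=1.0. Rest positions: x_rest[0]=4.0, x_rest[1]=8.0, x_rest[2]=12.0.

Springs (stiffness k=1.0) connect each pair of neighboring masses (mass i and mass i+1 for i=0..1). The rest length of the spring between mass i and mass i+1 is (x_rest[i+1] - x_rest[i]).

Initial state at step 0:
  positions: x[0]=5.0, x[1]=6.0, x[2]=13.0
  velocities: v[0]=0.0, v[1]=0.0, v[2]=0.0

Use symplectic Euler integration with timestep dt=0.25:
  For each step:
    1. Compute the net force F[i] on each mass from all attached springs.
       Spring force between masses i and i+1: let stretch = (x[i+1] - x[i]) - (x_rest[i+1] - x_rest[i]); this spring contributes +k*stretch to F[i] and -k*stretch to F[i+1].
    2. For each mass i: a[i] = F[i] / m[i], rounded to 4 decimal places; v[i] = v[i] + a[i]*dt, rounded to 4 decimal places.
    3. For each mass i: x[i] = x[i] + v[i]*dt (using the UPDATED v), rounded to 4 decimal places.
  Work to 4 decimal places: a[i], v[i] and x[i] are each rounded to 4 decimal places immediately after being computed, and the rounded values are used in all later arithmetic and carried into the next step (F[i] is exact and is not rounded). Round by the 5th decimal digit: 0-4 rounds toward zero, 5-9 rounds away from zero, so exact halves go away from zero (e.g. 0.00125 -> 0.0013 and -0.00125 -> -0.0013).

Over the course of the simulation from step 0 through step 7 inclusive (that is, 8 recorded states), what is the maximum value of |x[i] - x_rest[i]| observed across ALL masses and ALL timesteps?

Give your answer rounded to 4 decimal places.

Step 0: x=[5.0000 6.0000 13.0000] v=[0.0000 0.0000 0.0000]
Step 1: x=[4.8125 6.3750 12.8125] v=[-0.7500 1.5000 -0.7500]
Step 2: x=[4.4727 7.0547 12.4727] v=[-1.3594 2.7188 -1.3594]
Step 3: x=[4.0442 7.9117 12.0442] v=[-1.7139 3.4278 -1.7139]
Step 4: x=[3.6075 8.7852 11.6075] v=[-1.7470 3.4941 -1.7470]
Step 5: x=[3.2444 9.5115 11.2444] v=[-1.4526 2.9053 -1.4526]
Step 6: x=[3.0230 9.9545 11.0230] v=[-0.8858 1.7718 -0.8858]
Step 7: x=[2.9848 10.0310 10.9848] v=[-0.1529 0.3061 -0.1529]
Max displacement = 2.0310

Answer: 2.0310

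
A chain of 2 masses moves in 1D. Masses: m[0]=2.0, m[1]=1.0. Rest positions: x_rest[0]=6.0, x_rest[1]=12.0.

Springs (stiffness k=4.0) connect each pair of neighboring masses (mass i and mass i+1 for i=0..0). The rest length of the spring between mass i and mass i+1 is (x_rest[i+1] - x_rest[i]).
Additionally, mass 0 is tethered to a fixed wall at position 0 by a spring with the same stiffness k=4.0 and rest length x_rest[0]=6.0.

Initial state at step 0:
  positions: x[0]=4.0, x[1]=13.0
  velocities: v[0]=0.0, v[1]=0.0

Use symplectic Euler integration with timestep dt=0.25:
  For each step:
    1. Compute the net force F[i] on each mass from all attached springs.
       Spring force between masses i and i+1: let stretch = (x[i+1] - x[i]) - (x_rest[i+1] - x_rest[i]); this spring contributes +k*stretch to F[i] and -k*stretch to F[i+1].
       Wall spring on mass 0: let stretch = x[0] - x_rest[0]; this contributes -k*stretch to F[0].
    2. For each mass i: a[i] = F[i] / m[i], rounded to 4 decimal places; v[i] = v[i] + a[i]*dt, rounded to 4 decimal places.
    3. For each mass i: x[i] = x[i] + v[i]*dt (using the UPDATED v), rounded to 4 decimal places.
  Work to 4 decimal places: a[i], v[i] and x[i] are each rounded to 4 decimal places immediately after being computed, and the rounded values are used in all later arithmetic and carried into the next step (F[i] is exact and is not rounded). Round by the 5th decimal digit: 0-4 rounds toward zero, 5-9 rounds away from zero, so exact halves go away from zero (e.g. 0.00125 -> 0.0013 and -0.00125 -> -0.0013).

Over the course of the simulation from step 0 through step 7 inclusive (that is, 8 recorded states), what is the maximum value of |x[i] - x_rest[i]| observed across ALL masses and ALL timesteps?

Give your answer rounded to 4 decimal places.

Step 0: x=[4.0000 13.0000] v=[0.0000 0.0000]
Step 1: x=[4.6250 12.2500] v=[2.5000 -3.0000]
Step 2: x=[5.6250 11.0938] v=[4.0000 -4.6250]
Step 3: x=[6.6055 10.0704] v=[3.9219 -4.0938]
Step 4: x=[7.1934 9.6807] v=[2.3516 -1.5587]
Step 5: x=[7.1930 10.1692] v=[-0.0015 1.9540]
Step 6: x=[6.6655 11.4137] v=[-2.1099 4.9778]
Step 7: x=[5.8984 12.9711] v=[-3.0686 6.2296]
Max displacement = 2.3193

Answer: 2.3193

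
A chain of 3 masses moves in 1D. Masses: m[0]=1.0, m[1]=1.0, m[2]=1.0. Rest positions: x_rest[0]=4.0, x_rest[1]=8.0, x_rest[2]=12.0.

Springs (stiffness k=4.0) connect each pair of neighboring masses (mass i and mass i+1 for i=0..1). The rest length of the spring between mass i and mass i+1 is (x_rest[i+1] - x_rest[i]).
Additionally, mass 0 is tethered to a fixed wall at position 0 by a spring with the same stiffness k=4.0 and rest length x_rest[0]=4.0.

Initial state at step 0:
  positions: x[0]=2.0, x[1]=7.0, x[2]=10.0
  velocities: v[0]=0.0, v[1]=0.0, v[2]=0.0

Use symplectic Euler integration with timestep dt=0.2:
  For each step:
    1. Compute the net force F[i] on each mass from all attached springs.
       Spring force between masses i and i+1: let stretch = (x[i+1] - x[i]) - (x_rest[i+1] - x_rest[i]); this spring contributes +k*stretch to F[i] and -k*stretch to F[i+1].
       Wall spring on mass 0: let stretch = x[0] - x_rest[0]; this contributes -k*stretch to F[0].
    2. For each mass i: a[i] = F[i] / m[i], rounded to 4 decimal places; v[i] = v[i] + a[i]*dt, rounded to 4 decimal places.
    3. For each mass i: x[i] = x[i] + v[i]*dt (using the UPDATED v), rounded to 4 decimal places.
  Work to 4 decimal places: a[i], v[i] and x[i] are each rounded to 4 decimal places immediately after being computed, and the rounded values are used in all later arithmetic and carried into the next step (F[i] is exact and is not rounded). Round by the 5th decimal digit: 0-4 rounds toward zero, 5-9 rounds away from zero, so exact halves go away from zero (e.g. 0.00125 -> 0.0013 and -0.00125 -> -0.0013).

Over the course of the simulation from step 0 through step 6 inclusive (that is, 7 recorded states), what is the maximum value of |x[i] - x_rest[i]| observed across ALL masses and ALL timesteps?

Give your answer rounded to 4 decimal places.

Step 0: x=[2.0000 7.0000 10.0000] v=[0.0000 0.0000 0.0000]
Step 1: x=[2.4800 6.6800 10.1600] v=[2.4000 -1.6000 0.8000]
Step 2: x=[3.2352 6.2448 10.4032] v=[3.7760 -2.1760 1.2160]
Step 3: x=[3.9543 5.9934 10.6211] v=[3.5955 -1.2570 1.0893]
Step 4: x=[4.3670 6.1562 10.7385] v=[2.0633 0.8139 0.5871]
Step 5: x=[4.3672 6.7659 10.7628] v=[0.0011 3.0484 0.1213]
Step 6: x=[4.0525 7.6313 10.7876] v=[-1.5737 4.3270 0.1238]
Max displacement = 2.0066

Answer: 2.0066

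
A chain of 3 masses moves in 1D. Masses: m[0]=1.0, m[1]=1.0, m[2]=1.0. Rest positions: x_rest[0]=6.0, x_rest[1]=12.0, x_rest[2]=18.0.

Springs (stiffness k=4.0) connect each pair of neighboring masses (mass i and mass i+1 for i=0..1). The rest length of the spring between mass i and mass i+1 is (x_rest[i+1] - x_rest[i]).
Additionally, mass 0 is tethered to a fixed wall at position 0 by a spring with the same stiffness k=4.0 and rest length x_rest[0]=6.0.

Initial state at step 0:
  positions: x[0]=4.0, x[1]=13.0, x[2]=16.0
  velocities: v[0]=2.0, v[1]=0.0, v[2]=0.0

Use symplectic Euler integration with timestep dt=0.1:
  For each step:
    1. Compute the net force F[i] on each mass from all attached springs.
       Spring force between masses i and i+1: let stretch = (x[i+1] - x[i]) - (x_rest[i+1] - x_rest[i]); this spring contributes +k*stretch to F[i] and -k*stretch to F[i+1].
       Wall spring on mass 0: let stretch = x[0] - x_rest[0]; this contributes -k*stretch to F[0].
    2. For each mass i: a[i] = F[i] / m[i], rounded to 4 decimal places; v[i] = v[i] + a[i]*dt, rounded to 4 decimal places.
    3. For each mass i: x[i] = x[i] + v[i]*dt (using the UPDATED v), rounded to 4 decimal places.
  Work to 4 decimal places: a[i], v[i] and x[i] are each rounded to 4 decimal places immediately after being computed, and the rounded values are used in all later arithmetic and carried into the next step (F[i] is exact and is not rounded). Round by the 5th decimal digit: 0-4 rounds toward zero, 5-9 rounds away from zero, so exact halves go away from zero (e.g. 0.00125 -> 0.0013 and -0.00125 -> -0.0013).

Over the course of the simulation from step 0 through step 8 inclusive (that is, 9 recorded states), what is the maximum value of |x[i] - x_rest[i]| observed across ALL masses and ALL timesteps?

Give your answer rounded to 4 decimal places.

Answer: 2.1902

Derivation:
Step 0: x=[4.0000 13.0000 16.0000] v=[2.0000 0.0000 0.0000]
Step 1: x=[4.4000 12.7600 16.1200] v=[4.0000 -2.4000 1.2000]
Step 2: x=[4.9584 12.3200 16.3456] v=[5.5840 -4.4000 2.2560]
Step 3: x=[5.6129 11.7466 16.6502] v=[6.5453 -5.7344 3.0458]
Step 4: x=[6.2883 11.1240 16.9986] v=[6.7536 -6.2264 3.4844]
Step 5: x=[6.9056 10.5429 17.3521] v=[6.1726 -5.8108 3.5346]
Step 6: x=[7.3921 10.0887 17.6732] v=[4.8653 -4.5420 3.2109]
Step 7: x=[7.6908 9.8300 17.9309] v=[2.9871 -2.5868 2.5771]
Step 8: x=[7.7675 9.8098 18.1046] v=[0.7665 -0.2021 1.7367]
Max displacement = 2.1902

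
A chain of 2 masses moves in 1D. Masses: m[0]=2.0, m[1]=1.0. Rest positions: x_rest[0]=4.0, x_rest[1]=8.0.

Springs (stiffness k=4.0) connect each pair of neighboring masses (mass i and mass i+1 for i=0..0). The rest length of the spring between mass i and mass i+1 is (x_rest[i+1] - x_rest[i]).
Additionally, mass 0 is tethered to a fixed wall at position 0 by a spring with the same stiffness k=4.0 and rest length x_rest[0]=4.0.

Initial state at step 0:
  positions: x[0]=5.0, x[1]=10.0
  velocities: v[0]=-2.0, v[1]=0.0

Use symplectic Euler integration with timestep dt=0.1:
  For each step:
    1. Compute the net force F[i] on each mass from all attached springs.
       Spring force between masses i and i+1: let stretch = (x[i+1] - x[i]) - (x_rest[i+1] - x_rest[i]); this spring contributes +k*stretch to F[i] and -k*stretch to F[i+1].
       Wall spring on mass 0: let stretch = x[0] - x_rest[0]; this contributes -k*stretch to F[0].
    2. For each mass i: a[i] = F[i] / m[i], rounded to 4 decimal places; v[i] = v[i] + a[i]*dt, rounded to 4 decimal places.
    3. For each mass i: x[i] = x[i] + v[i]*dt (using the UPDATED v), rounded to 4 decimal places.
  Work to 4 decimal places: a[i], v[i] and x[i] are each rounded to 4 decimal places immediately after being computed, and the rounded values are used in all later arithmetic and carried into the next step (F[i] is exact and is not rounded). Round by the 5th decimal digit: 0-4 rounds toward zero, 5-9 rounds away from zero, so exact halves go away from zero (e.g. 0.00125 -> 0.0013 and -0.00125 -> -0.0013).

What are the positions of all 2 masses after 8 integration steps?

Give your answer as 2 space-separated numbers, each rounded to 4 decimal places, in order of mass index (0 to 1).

Answer: 3.8205 8.3298

Derivation:
Step 0: x=[5.0000 10.0000] v=[-2.0000 0.0000]
Step 1: x=[4.8000 9.9600] v=[-2.0000 -0.4000]
Step 2: x=[4.6072 9.8736] v=[-1.9280 -0.8640]
Step 3: x=[4.4276 9.7365] v=[-1.7962 -1.3706]
Step 4: x=[4.2656 9.5471] v=[-1.6199 -1.8942]
Step 5: x=[4.1239 9.3064] v=[-1.4167 -2.4068]
Step 6: x=[4.0034 9.0184] v=[-1.2050 -2.8798]
Step 7: x=[3.9031 8.6898] v=[-1.0027 -3.2858]
Step 8: x=[3.8205 8.3298] v=[-0.8260 -3.6005]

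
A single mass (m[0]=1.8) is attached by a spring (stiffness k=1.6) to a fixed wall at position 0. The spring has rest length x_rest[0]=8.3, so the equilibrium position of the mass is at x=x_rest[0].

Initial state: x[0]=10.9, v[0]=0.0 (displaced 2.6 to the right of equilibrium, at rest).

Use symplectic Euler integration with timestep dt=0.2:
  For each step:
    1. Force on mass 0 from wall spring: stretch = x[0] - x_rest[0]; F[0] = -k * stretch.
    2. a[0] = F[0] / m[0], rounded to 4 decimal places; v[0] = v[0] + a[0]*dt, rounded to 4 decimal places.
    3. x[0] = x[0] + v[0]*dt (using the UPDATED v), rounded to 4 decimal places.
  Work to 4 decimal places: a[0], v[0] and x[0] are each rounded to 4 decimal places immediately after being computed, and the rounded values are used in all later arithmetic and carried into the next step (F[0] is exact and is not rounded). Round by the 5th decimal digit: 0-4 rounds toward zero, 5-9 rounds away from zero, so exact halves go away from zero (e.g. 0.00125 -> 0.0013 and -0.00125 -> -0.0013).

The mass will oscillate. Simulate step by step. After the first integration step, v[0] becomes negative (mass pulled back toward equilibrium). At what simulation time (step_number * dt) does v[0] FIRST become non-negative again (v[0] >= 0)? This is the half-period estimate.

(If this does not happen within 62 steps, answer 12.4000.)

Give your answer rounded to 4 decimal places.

Answer: 3.4000

Derivation:
Step 0: x=[10.9000] v=[0.0000]
Step 1: x=[10.8076] v=[-0.4622]
Step 2: x=[10.6260] v=[-0.9080]
Step 3: x=[10.3617] v=[-1.3215]
Step 4: x=[10.0241] v=[-1.6880]
Step 5: x=[9.6252] v=[-1.9945]
Step 6: x=[9.1792] v=[-2.2301]
Step 7: x=[8.7019] v=[-2.3864]
Step 8: x=[8.2103] v=[-2.4578]
Step 9: x=[7.7219] v=[-2.4419]
Step 10: x=[7.2541] v=[-2.3391]
Step 11: x=[6.8235] v=[-2.1532]
Step 12: x=[6.4454] v=[-1.8907]
Step 13: x=[6.1332] v=[-1.5610]
Step 14: x=[5.8980] v=[-1.1758]
Step 15: x=[5.7482] v=[-0.7488]
Step 16: x=[5.6892] v=[-0.2951]
Step 17: x=[5.7230] v=[0.1690]
First v>=0 after going negative at step 17, time=3.4000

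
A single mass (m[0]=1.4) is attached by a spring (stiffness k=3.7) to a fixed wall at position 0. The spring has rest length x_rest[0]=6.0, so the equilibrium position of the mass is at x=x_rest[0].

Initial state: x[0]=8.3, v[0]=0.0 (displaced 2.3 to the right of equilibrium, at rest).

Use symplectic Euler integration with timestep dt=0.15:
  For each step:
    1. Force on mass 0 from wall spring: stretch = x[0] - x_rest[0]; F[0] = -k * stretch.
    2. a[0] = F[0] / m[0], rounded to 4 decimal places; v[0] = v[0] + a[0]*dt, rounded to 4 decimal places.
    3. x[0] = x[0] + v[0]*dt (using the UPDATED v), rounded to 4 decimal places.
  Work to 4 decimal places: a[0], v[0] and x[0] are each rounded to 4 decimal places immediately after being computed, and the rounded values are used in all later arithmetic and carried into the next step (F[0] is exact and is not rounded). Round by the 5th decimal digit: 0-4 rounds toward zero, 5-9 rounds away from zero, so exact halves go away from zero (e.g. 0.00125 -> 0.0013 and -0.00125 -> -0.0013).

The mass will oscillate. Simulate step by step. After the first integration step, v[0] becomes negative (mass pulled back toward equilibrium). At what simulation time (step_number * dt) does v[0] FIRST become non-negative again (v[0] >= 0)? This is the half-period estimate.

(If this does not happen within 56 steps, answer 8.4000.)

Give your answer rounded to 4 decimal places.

Step 0: x=[8.3000] v=[0.0000]
Step 1: x=[8.1632] v=[-0.9118]
Step 2: x=[7.8978] v=[-1.7694]
Step 3: x=[7.5195] v=[-2.5217]
Step 4: x=[7.0509] v=[-3.1241]
Step 5: x=[6.5198] v=[-3.5407]
Step 6: x=[5.9578] v=[-3.7468]
Step 7: x=[5.3983] v=[-3.7301]
Step 8: x=[4.8746] v=[-3.4916]
Step 9: x=[4.4178] v=[-3.0455]
Step 10: x=[4.0551] v=[-2.4183]
Step 11: x=[3.8080] v=[-1.6473]
Step 12: x=[3.6913] v=[-0.7783]
Step 13: x=[3.7118] v=[0.1369]
First v>=0 after going negative at step 13, time=1.9500

Answer: 1.9500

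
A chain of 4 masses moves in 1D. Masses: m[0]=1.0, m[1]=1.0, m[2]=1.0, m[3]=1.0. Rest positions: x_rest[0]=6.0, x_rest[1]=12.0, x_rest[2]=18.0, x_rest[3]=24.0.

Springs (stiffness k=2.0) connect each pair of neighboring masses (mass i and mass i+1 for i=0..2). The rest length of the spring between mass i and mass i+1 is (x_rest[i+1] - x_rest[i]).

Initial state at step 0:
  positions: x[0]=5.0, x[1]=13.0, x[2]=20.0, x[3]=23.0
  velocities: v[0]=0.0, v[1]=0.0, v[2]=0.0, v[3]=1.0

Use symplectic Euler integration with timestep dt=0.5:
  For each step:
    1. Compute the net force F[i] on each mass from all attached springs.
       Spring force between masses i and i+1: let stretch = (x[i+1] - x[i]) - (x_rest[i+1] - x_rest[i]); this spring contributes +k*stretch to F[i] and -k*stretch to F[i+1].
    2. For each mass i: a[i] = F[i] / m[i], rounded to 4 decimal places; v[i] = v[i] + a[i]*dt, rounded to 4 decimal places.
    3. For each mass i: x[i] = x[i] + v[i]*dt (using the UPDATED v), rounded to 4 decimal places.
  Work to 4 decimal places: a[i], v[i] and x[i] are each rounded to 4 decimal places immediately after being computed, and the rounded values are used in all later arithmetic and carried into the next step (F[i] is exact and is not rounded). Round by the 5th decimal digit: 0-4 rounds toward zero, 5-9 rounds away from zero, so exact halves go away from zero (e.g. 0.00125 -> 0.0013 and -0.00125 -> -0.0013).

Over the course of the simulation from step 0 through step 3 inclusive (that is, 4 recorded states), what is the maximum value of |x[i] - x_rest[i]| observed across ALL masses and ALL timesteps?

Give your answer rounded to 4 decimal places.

Answer: 2.5000

Derivation:
Step 0: x=[5.0000 13.0000 20.0000 23.0000] v=[0.0000 0.0000 0.0000 1.0000]
Step 1: x=[6.0000 12.5000 18.0000 25.0000] v=[2.0000 -1.0000 -4.0000 4.0000]
Step 2: x=[7.2500 11.5000 16.7500 26.5000] v=[2.5000 -2.0000 -2.5000 3.0000]
Step 3: x=[7.6250 11.0000 17.7500 26.1250] v=[0.7500 -1.0000 2.0000 -0.7500]
Max displacement = 2.5000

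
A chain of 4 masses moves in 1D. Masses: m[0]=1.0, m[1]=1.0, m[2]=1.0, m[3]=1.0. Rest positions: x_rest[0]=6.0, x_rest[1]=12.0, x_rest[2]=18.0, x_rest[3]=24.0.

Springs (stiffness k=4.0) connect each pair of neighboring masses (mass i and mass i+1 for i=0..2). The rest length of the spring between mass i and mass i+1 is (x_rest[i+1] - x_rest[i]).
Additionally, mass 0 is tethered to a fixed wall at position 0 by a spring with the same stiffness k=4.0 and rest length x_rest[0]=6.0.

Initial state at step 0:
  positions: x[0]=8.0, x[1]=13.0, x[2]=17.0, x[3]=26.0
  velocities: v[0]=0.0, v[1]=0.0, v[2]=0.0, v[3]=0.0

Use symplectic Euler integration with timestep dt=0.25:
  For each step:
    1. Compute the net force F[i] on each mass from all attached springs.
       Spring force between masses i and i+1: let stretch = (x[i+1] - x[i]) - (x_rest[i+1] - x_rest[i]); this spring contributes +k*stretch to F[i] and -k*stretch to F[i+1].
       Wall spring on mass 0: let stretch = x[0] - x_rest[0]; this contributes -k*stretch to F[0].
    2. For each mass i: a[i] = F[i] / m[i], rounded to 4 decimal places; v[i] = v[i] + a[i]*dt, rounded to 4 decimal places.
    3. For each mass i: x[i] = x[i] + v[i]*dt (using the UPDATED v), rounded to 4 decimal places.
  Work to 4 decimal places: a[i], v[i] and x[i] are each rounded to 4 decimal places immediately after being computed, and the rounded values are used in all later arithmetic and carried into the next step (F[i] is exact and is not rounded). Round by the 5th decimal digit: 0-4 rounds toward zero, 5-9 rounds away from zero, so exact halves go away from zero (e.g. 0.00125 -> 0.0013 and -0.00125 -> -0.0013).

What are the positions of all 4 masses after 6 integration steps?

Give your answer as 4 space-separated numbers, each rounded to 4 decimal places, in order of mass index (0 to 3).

Step 0: x=[8.0000 13.0000 17.0000 26.0000] v=[0.0000 0.0000 0.0000 0.0000]
Step 1: x=[7.2500 12.7500 18.2500 25.2500] v=[-3.0000 -1.0000 5.0000 -3.0000]
Step 2: x=[6.0625 12.5000 19.8750 24.2500] v=[-4.7500 -1.0000 6.5000 -4.0000]
Step 3: x=[4.9688 12.4844 20.7500 23.6563] v=[-4.3750 -0.0625 3.5000 -2.3750]
Step 4: x=[4.5118 12.6563 20.2852 23.8360] v=[-1.8282 0.6875 -1.8593 0.7187]
Step 5: x=[4.9629 12.6993 18.8009 24.6280] v=[1.8045 0.1719 -5.9374 3.1679]
Step 6: x=[6.1074 12.3336 17.2479 25.4632] v=[4.5780 -1.4629 -6.2119 3.3408]

Answer: 6.1074 12.3336 17.2479 25.4632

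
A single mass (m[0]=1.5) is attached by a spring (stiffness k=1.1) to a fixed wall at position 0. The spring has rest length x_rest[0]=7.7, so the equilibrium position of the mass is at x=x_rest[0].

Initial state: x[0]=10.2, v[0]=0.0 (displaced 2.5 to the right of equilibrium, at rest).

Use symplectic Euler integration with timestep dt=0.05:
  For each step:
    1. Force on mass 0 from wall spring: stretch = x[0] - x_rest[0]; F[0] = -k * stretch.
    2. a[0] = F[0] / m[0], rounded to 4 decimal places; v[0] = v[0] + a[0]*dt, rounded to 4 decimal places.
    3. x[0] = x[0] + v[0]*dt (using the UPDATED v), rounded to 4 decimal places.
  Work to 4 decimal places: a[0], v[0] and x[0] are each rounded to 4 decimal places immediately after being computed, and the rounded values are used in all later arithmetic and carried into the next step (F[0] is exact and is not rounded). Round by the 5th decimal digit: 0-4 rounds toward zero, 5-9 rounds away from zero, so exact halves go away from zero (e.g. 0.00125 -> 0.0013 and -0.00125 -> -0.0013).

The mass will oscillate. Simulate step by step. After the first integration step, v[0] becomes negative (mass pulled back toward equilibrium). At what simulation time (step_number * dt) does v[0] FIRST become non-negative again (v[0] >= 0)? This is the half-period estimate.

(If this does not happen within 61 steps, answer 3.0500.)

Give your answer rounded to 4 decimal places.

Answer: 3.0500

Derivation:
Step 0: x=[10.2000] v=[0.0000]
Step 1: x=[10.1954] v=[-0.0917]
Step 2: x=[10.1862] v=[-0.1832]
Step 3: x=[10.1725] v=[-0.2744]
Step 4: x=[10.1542] v=[-0.3651]
Step 5: x=[10.1314] v=[-0.4551]
Step 6: x=[10.1042] v=[-0.5443]
Step 7: x=[10.0726] v=[-0.6325]
Step 8: x=[10.0366] v=[-0.7195]
Step 9: x=[9.9963] v=[-0.8052]
Step 10: x=[9.9518] v=[-0.8894]
Step 11: x=[9.9032] v=[-0.9720]
Step 12: x=[9.8506] v=[-1.0528]
Step 13: x=[9.7940] v=[-1.1317]
Step 14: x=[9.7336] v=[-1.2085]
Step 15: x=[9.6694] v=[-1.2831]
Step 16: x=[9.6016] v=[-1.3553]
Step 17: x=[9.5304] v=[-1.4250]
Step 18: x=[9.4558] v=[-1.4921]
Step 19: x=[9.3780] v=[-1.5565]
Step 20: x=[9.2971] v=[-1.6180]
Step 21: x=[9.2133] v=[-1.6766]
Step 22: x=[9.1267] v=[-1.7321]
Step 23: x=[9.0375] v=[-1.7844]
Step 24: x=[8.9458] v=[-1.8334]
Step 25: x=[8.8518] v=[-1.8791]
Step 26: x=[8.7557] v=[-1.9213]
Step 27: x=[8.6577] v=[-1.9600]
Step 28: x=[8.5579] v=[-1.9951]
Step 29: x=[8.4566] v=[-2.0266]
Step 30: x=[8.3539] v=[-2.0543]
Step 31: x=[8.2500] v=[-2.0783]
Step 32: x=[8.1451] v=[-2.0985]
Step 33: x=[8.0394] v=[-2.1148]
Step 34: x=[7.9330] v=[-2.1272]
Step 35: x=[7.8262] v=[-2.1357]
Step 36: x=[7.7192] v=[-2.1403]
Step 37: x=[7.6122] v=[-2.1410]
Step 38: x=[7.5053] v=[-2.1378]
Step 39: x=[7.3988] v=[-2.1307]
Step 40: x=[7.2928] v=[-2.1197]
Step 41: x=[7.1876] v=[-2.1048]
Step 42: x=[7.0833] v=[-2.0860]
Step 43: x=[6.9801] v=[-2.0634]
Step 44: x=[6.8783] v=[-2.0370]
Step 45: x=[6.7780] v=[-2.0069]
Step 46: x=[6.6793] v=[-1.9731]
Step 47: x=[6.5825] v=[-1.9357]
Step 48: x=[6.4878] v=[-1.8947]
Step 49: x=[6.3953] v=[-1.8503]
Step 50: x=[6.3052] v=[-1.8025]
Step 51: x=[6.2176] v=[-1.7514]
Step 52: x=[6.1328] v=[-1.6970]
Step 53: x=[6.0508] v=[-1.6395]
Step 54: x=[5.9719] v=[-1.5790]
Step 55: x=[5.8961] v=[-1.5156]
Step 56: x=[5.8236] v=[-1.4495]
Step 57: x=[5.7546] v=[-1.3807]
Step 58: x=[5.6891] v=[-1.3094]
Step 59: x=[5.6273] v=[-1.2357]
Step 60: x=[5.5693] v=[-1.1597]
Step 61: x=[5.5152] v=[-1.0816]
v[0] did not become non-negative within 61 steps; using fallback time=3.0500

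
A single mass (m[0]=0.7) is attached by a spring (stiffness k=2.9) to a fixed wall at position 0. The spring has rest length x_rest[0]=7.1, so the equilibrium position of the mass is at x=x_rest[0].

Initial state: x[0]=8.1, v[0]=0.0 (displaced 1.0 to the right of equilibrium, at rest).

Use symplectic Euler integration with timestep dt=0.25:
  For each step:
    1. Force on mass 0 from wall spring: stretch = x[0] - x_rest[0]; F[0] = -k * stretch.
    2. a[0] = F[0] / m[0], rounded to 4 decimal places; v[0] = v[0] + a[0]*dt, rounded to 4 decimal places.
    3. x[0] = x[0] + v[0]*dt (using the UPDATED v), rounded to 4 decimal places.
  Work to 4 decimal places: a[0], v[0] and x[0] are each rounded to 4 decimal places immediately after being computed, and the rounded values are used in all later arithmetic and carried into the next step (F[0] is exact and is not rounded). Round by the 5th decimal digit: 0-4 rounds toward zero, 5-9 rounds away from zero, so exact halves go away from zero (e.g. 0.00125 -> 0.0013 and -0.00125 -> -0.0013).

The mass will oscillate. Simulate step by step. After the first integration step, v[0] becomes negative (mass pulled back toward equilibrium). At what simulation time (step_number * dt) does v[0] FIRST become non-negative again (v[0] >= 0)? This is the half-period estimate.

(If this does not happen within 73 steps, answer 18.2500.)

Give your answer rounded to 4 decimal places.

Answer: 1.7500

Derivation:
Step 0: x=[8.1000] v=[0.0000]
Step 1: x=[7.8411] v=[-1.0357]
Step 2: x=[7.3903] v=[-1.8033]
Step 3: x=[6.8643] v=[-2.1040]
Step 4: x=[6.3993] v=[-1.8599]
Step 5: x=[6.1158] v=[-1.1342]
Step 6: x=[6.0871] v=[-0.1149]
Step 7: x=[6.3207] v=[0.9342]
First v>=0 after going negative at step 7, time=1.7500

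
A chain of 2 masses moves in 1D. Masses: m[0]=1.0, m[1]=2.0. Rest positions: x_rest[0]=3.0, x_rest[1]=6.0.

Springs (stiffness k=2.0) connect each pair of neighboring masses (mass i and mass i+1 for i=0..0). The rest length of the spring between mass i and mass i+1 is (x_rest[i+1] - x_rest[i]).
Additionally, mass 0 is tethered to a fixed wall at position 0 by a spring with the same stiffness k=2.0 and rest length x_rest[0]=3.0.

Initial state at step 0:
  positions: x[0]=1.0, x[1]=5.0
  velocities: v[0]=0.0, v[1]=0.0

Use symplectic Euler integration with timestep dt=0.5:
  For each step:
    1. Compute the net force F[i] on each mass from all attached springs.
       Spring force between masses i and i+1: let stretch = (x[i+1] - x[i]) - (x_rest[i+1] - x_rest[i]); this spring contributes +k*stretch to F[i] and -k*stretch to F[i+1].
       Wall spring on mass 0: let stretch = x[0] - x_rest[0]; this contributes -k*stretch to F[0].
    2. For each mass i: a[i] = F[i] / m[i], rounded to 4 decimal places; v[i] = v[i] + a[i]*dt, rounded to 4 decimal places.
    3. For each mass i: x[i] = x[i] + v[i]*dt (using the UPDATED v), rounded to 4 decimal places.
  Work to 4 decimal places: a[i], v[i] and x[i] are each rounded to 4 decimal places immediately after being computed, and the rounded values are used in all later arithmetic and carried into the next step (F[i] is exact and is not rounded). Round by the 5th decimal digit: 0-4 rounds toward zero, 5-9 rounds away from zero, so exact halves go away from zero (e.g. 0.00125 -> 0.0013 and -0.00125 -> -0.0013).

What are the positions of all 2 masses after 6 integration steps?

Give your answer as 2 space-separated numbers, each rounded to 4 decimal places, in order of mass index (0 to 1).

Step 0: x=[1.0000 5.0000] v=[0.0000 0.0000]
Step 1: x=[2.5000 4.7500] v=[3.0000 -0.5000]
Step 2: x=[3.8750 4.6875] v=[2.7500 -0.1250]
Step 3: x=[3.7188 5.1719] v=[-0.3125 0.9688]
Step 4: x=[2.4297 6.0431] v=[-2.5782 1.7423]
Step 5: x=[1.7325 6.7609] v=[-1.3945 1.4356]
Step 6: x=[2.6832 6.9716] v=[1.9014 0.4214]

Answer: 2.6832 6.9716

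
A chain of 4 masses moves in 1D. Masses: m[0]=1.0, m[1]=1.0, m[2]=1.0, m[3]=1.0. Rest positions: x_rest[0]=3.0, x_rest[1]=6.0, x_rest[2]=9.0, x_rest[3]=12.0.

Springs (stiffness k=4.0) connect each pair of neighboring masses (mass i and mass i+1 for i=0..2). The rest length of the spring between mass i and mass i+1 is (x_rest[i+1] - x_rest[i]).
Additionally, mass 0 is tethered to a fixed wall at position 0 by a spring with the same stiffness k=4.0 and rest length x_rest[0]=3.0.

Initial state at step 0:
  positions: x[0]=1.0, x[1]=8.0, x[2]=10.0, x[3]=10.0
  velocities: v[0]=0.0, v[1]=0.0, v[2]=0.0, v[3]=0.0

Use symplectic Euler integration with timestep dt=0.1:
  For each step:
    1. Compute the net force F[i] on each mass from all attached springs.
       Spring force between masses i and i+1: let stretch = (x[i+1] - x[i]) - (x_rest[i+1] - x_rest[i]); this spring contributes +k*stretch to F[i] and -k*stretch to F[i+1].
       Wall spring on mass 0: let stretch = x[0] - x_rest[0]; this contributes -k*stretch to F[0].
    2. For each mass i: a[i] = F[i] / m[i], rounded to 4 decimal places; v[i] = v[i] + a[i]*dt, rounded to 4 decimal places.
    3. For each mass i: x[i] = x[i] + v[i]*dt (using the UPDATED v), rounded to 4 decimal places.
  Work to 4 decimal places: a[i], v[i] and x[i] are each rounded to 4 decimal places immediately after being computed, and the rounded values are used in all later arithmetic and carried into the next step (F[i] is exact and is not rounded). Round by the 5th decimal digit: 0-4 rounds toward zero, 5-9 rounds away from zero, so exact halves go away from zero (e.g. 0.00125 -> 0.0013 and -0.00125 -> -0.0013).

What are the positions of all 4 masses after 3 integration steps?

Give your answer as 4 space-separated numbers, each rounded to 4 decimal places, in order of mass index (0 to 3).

Answer: 2.3071 6.9093 9.5363 10.6805

Derivation:
Step 0: x=[1.0000 8.0000 10.0000 10.0000] v=[0.0000 0.0000 0.0000 0.0000]
Step 1: x=[1.2400 7.8000 9.9200 10.1200] v=[2.4000 -2.0000 -0.8000 1.2000]
Step 2: x=[1.6928 7.4224 9.7632 10.3520] v=[4.5280 -3.7760 -1.5680 2.3200]
Step 3: x=[2.3071 6.9093 9.5363 10.6805] v=[6.1427 -5.1315 -2.2688 3.2845]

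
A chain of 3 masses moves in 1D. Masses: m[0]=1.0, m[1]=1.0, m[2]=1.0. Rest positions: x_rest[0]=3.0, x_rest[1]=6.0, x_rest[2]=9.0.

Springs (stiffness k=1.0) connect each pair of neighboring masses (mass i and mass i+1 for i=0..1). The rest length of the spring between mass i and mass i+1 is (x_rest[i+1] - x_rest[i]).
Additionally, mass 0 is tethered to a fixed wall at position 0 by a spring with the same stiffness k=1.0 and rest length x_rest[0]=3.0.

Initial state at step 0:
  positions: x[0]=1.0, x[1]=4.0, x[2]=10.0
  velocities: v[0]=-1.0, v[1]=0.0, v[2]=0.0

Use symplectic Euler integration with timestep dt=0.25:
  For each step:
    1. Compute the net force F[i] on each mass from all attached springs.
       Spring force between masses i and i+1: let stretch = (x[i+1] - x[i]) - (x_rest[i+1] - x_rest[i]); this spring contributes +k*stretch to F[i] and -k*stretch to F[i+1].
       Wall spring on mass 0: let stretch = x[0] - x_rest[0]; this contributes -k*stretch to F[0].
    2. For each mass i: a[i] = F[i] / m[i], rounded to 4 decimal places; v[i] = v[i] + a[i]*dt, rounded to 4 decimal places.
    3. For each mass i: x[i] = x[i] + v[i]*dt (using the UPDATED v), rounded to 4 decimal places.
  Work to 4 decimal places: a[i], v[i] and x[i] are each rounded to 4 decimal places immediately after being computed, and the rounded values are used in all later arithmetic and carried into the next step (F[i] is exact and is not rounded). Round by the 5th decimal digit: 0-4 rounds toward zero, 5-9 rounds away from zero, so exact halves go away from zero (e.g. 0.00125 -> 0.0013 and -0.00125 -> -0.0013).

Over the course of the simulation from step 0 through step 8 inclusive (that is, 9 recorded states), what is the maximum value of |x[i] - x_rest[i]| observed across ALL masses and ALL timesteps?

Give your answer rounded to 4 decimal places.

Step 0: x=[1.0000 4.0000 10.0000] v=[-1.0000 0.0000 0.0000]
Step 1: x=[0.8750 4.1875 9.8125] v=[-0.5000 0.7500 -0.7500]
Step 2: x=[0.9024 4.5195 9.4609] v=[0.1094 1.3281 -1.4063]
Step 3: x=[1.0994 4.9343 8.9880] v=[0.7881 1.6592 -1.8917]
Step 4: x=[1.4674 5.3628 8.4492] v=[1.4720 1.7139 -2.1551]
Step 5: x=[1.9872 5.7407 7.9050] v=[2.0790 1.5117 -2.1767]
Step 6: x=[2.6174 6.0193 7.4131] v=[2.5206 1.1144 -1.9678]
Step 7: x=[3.2966 6.1724 7.0215] v=[2.7167 0.6124 -1.5663]
Step 8: x=[3.9495 6.1988 6.7644] v=[2.6115 0.1057 -1.0286]
Max displacement = 2.2356

Answer: 2.2356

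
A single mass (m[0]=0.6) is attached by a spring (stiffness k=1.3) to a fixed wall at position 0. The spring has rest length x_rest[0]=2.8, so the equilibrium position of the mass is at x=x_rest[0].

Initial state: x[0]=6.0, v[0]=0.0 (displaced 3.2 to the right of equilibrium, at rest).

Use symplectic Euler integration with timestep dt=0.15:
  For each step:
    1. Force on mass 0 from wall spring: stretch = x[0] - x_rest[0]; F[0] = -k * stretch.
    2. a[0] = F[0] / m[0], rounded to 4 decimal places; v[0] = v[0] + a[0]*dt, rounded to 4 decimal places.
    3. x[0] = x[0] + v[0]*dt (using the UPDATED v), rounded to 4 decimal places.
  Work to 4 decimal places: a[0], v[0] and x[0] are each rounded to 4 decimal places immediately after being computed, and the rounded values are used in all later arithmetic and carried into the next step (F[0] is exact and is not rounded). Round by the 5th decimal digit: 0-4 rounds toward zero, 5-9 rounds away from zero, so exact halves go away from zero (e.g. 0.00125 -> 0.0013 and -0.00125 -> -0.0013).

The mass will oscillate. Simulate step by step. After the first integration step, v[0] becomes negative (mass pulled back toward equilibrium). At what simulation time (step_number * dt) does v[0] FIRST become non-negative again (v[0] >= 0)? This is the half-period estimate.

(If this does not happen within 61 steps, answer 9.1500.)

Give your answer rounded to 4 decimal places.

Step 0: x=[6.0000] v=[0.0000]
Step 1: x=[5.8440] v=[-1.0400]
Step 2: x=[5.5396] v=[-2.0293]
Step 3: x=[5.1016] v=[-2.9197]
Step 4: x=[4.5514] v=[-3.6677]
Step 5: x=[3.9159] v=[-4.2369]
Step 6: x=[3.2260] v=[-4.5996]
Step 7: x=[2.5153] v=[-4.7381]
Step 8: x=[1.8185] v=[-4.6456]
Step 9: x=[1.1695] v=[-4.3266]
Step 10: x=[0.6000] v=[-3.7967]
Step 11: x=[0.1377] v=[-3.0817]
Step 12: x=[-0.1948] v=[-2.2165]
Step 13: x=[-0.3813] v=[-1.2432]
Step 14: x=[-0.4127] v=[-0.2093]
Step 15: x=[-0.2875] v=[0.8348]
First v>=0 after going negative at step 15, time=2.2500

Answer: 2.2500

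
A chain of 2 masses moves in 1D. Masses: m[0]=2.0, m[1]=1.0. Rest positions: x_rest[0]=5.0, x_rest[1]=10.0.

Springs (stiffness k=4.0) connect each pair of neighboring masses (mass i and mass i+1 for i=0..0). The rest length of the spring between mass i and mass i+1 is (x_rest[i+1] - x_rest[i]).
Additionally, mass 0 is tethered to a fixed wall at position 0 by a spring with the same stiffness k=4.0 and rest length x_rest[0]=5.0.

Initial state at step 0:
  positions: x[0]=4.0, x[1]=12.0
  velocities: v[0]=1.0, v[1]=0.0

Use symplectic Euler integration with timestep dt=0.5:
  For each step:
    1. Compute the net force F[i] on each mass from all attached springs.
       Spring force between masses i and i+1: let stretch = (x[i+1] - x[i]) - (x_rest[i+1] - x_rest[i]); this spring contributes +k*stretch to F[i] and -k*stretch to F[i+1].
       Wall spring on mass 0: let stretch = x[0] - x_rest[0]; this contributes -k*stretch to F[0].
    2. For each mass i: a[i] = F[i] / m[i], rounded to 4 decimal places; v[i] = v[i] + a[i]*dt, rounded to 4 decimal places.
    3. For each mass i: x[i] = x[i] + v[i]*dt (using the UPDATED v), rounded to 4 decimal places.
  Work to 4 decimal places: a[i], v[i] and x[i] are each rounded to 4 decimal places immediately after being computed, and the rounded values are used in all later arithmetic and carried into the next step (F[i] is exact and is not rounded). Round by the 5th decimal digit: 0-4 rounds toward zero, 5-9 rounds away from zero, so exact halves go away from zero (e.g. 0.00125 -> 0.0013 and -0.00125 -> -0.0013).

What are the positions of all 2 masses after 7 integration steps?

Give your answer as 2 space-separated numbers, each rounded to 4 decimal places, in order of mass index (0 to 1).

Answer: 4.9375 8.8750

Derivation:
Step 0: x=[4.0000 12.0000] v=[1.0000 0.0000]
Step 1: x=[6.5000 9.0000] v=[5.0000 -6.0000]
Step 2: x=[7.0000 8.5000] v=[1.0000 -1.0000]
Step 3: x=[4.7500 11.5000] v=[-4.5000 6.0000]
Step 4: x=[3.5000 12.7500] v=[-2.5000 2.5000]
Step 5: x=[5.1250 9.7500] v=[3.2500 -6.0000]
Step 6: x=[6.5000 7.1250] v=[2.7500 -5.2500]
Step 7: x=[4.9375 8.8750] v=[-3.1250 3.5000]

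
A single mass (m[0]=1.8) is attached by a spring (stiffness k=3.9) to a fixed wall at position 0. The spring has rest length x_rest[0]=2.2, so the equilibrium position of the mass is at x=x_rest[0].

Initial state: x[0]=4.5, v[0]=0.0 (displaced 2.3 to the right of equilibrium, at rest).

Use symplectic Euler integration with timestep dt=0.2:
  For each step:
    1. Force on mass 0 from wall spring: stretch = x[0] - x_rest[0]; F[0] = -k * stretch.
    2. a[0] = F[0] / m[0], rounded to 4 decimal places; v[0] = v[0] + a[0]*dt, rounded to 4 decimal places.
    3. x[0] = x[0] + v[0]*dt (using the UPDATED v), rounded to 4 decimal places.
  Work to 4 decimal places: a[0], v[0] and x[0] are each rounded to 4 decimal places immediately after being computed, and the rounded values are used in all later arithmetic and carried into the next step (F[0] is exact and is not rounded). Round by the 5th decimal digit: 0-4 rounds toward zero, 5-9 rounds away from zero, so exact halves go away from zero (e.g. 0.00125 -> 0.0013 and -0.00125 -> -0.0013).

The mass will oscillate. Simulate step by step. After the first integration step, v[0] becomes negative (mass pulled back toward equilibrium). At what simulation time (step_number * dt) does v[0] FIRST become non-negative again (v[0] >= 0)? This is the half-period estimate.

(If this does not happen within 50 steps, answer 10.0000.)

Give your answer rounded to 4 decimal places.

Answer: 2.2000

Derivation:
Step 0: x=[4.5000] v=[0.0000]
Step 1: x=[4.3007] v=[-0.9967]
Step 2: x=[3.9193] v=[-1.9070]
Step 3: x=[3.3889] v=[-2.6520]
Step 4: x=[2.7555] v=[-3.1672]
Step 5: x=[2.0739] v=[-3.4079]
Step 6: x=[1.4032] v=[-3.3533]
Step 7: x=[0.8016] v=[-3.0080]
Step 8: x=[0.3212] v=[-2.4020]
Step 9: x=[0.0036] v=[-1.5879]
Step 10: x=[-0.1236] v=[-0.6361]
Step 11: x=[-0.0494] v=[0.3708]
First v>=0 after going negative at step 11, time=2.2000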